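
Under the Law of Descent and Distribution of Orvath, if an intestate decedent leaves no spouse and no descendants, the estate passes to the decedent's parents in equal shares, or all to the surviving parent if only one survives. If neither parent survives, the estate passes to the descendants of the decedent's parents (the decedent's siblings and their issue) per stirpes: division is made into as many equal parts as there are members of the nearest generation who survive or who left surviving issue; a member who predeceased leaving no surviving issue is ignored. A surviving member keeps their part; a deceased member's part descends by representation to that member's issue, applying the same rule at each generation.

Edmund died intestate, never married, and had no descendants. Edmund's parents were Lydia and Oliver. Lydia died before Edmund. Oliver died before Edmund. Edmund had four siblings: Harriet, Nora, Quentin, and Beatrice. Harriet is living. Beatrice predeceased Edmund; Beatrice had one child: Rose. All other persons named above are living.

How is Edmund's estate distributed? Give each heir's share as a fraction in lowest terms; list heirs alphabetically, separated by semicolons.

Harriet 1/4; Nora 1/4; Quentin 1/4; Rose 1/4

Neither parent survives and there are no descendants, so the estate passes to Edmund's siblings and their issue per stirpes.
The estate is divided into 4 equal shares of 1/4 among Harriet, Nora, Quentin, Beatrice.
Harriet is living and takes 1/4.
Nora is living and takes 1/4.
Quentin is living and takes 1/4.
Beatrice predeceased; the 1/4 allotted to Beatrice's branch passes to Beatrice's issue by representation.
Rose is the sole taker at this level and receives the full 1/4.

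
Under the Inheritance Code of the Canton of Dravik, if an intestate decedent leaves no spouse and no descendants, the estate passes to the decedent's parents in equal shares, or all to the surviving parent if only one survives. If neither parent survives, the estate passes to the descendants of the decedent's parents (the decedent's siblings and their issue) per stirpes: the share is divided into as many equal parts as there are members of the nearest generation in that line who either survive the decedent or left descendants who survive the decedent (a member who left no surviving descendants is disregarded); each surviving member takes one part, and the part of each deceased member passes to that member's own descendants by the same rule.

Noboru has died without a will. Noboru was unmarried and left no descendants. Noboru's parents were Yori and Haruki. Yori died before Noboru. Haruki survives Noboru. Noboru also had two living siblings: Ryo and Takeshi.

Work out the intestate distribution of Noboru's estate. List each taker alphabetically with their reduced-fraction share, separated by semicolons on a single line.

Only one parent, Haruki, survives, so Haruki takes the entire estate. The siblings take nothing because a surviving parent has priority.

Haruki 1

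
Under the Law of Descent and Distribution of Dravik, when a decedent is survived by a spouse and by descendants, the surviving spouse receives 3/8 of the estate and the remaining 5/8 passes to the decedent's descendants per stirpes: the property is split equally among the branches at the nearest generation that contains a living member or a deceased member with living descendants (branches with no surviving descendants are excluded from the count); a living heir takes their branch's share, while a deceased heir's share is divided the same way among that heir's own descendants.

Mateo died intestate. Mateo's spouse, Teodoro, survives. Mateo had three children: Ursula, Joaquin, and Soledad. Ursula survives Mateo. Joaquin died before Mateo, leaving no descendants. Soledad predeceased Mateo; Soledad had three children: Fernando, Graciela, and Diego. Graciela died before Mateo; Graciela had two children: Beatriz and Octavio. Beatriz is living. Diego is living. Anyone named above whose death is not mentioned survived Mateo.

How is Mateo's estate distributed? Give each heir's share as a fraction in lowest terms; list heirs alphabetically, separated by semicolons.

Beatriz 5/96; Diego 5/48; Fernando 5/48; Octavio 5/96; Teodoro 3/8; Ursula 5/16

Teodoro, as surviving spouse, takes 3/8.
The remaining 5/8 passes to Mateo's descendants per stirpes.
Joaquin left no surviving issue, so that branch lapses and is disregarded.
The 5/8 is divided into 2 equal shares of 5/16 among Ursula, Soledad.
Ursula is living and takes 5/16.
Soledad predeceased; the 5/16 allotted to Soledad's branch passes to Soledad's issue by representation.
The 5/16 is divided into 3 equal shares of 5/48 among Fernando, Graciela, Diego.
Fernando is living and takes 5/48.
Graciela predeceased; the 5/48 allotted to Graciela's branch passes to Graciela's issue by representation.
The 5/48 is divided into 2 equal shares of 5/96 among Beatriz, Octavio.
Beatriz is living and takes 5/96.
Octavio is living and takes 5/96.
Diego is living and takes 5/48.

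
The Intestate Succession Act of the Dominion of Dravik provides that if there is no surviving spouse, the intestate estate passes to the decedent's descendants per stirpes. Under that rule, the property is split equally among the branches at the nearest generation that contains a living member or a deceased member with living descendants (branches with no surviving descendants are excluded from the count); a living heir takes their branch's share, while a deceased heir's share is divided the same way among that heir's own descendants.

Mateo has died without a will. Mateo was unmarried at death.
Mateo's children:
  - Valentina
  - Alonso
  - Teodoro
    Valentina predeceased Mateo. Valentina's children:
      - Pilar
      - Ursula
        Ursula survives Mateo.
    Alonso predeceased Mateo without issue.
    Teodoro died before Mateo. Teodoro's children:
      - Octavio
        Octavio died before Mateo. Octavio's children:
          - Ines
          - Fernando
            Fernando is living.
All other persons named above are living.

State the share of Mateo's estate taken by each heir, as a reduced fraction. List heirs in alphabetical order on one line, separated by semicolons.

There is no surviving spouse, so the entire estate passes to Mateo's descendants per stirpes.
Alonso left no surviving issue, so that branch lapses and is disregarded.
The estate is divided into 2 equal shares of 1/2 among Valentina, Teodoro.
Valentina predeceased; the 1/2 allotted to Valentina's branch passes to Valentina's issue by representation.
The 1/2 is divided into 2 equal shares of 1/4 among Pilar, Ursula.
Pilar is living and takes 1/4.
Ursula is living and takes 1/4.
Teodoro predeceased; the 1/2 allotted to Teodoro's branch passes to Teodoro's issue by representation.
Octavio's line is the sole branch at this level, so the full 1/2 passes to Octavio's issue by representation.
The 1/2 is divided into 2 equal shares of 1/4 among Ines, Fernando.
Ines is living and takes 1/4.
Fernando is living and takes 1/4.

Fernando 1/4; Ines 1/4; Pilar 1/4; Ursula 1/4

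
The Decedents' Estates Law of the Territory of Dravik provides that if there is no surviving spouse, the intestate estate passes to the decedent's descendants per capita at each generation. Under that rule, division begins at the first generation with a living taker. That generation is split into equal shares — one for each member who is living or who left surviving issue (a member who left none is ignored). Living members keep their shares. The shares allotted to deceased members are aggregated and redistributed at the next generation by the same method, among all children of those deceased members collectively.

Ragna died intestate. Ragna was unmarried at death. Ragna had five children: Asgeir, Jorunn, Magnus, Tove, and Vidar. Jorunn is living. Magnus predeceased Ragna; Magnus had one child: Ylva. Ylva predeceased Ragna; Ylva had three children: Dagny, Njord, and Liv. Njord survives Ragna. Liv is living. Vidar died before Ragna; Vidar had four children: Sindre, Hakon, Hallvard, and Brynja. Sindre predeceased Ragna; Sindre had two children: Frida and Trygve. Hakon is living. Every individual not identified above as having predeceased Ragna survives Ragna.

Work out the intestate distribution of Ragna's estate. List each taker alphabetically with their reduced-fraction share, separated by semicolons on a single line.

Asgeir 1/5; Brynja 2/25; Dagny 4/125; Frida 4/125; Hakon 2/25; Hallvard 2/25; Jorunn 1/5; Liv 4/125; Njord 4/125; Tove 1/5; Trygve 4/125

There is no surviving spouse, so the entire estate passes to Ragna's descendants per capita at each generation.
At generation 1 (Asgeir, Jorunn, Magnus, Tove, Vidar) there are 5 shares of (1)/5 = 1/5 each.
Living: Asgeir, Jorunn, and Tove — each takes 1/5.
Deceased: Magnus and Vidar. Their combined 2/5 is pooled and carried to generation 2.
At generation 2 (Ylva, Sindre, Hakon, Hallvard, Brynja) there are 5 shares of (2/5)/5 = 2/25 each.
Living: Hakon, Hallvard, and Brynja — each takes 2/25.
Deceased: Ylva and Sindre. Their combined 4/25 is pooled and carried to generation 3.
At generation 3 (Dagny, Njord, Liv, Frida, Trygve) there are 5 shares of (4/25)/5 = 4/125 each.
Living: Dagny, Njord, Liv, Frida, and Trygve — each takes 4/125.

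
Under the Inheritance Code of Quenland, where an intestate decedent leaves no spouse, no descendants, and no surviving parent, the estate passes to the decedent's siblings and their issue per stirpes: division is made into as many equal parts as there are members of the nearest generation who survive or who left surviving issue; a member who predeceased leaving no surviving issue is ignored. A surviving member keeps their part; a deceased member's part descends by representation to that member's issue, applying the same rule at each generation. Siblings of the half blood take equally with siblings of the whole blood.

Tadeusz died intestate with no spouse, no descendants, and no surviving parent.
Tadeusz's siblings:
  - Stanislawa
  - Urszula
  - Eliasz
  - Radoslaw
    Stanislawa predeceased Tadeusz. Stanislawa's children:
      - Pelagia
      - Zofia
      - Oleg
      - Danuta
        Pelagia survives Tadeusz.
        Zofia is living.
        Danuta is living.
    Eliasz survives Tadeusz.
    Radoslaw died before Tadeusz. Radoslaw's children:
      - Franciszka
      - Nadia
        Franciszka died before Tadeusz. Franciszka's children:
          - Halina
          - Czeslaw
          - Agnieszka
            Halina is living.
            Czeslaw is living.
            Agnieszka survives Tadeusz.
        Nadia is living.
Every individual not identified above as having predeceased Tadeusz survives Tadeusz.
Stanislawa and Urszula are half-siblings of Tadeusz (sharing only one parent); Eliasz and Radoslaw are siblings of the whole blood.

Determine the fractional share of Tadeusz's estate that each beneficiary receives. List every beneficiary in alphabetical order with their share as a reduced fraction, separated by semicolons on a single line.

No spouse, descendants, or parent survives, so the estate passes to Tadeusz's siblings per stirpes.
Half-blood and whole-blood siblings take equally under the stated rule.
The estate is divided into 4 equal shares of 1/4 among Stanislawa, Urszula, Eliasz, Radoslaw.
Stanislawa predeceased; the 1/4 allotted to Stanislawa's branch passes to Stanislawa's issue by representation.
The 1/4 is divided into 4 equal shares of 1/16 among Pelagia, Zofia, Oleg, Danuta.
Pelagia is living and takes 1/16.
Zofia is living and takes 1/16.
Oleg is living and takes 1/16.
Danuta is living and takes 1/16.
Urszula is living and takes 1/4.
Eliasz is living and takes 1/4.
Radoslaw predeceased; the 1/4 allotted to Radoslaw's branch passes to Radoslaw's issue by representation.
The 1/4 is divided into 2 equal shares of 1/8 among Franciszka, Nadia.
Franciszka predeceased; the 1/8 allotted to Franciszka's branch passes to Franciszka's issue by representation.
The 1/8 is divided into 3 equal shares of 1/24 among Halina, Czeslaw, Agnieszka.
Halina is living and takes 1/24.
Czeslaw is living and takes 1/24.
Agnieszka is living and takes 1/24.
Nadia is living and takes 1/8.

Agnieszka 1/24; Czeslaw 1/24; Danuta 1/16; Eliasz 1/4; Halina 1/24; Nadia 1/8; Oleg 1/16; Pelagia 1/16; Urszula 1/4; Zofia 1/16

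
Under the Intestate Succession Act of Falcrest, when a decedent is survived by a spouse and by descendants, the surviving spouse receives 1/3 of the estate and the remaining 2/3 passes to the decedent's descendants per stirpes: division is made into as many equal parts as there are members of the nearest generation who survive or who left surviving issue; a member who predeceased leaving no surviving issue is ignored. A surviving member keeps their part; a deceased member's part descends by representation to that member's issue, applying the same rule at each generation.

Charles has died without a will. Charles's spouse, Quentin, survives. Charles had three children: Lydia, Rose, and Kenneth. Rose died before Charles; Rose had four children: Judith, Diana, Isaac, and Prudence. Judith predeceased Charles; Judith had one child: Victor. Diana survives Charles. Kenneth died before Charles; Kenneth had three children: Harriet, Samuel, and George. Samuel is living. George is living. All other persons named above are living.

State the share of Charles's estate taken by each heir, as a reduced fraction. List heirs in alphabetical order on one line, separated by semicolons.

Diana 1/18; George 2/27; Harriet 2/27; Isaac 1/18; Lydia 2/9; Prudence 1/18; Quentin 1/3; Samuel 2/27; Victor 1/18

Quentin, as surviving spouse, takes 1/3.
The remaining 2/3 passes to Charles's descendants per stirpes.
The 2/3 is divided into 3 equal shares of 2/9 among Lydia, Rose, Kenneth.
Lydia is living and takes 2/9.
Rose predeceased; the 2/9 allotted to Rose's branch passes to Rose's issue by representation.
The 2/9 is divided into 4 equal shares of 1/18 among Judith, Diana, Isaac, Prudence.
Judith predeceased; the 1/18 allotted to Judith's branch passes to Judith's issue by representation.
Victor is the sole taker at this level and receives the full 1/18.
Diana is living and takes 1/18.
Isaac is living and takes 1/18.
Prudence is living and takes 1/18.
Kenneth predeceased; the 2/9 allotted to Kenneth's branch passes to Kenneth's issue by representation.
The 2/9 is divided into 3 equal shares of 2/27 among Harriet, Samuel, George.
Harriet is living and takes 2/27.
Samuel is living and takes 2/27.
George is living and takes 2/27.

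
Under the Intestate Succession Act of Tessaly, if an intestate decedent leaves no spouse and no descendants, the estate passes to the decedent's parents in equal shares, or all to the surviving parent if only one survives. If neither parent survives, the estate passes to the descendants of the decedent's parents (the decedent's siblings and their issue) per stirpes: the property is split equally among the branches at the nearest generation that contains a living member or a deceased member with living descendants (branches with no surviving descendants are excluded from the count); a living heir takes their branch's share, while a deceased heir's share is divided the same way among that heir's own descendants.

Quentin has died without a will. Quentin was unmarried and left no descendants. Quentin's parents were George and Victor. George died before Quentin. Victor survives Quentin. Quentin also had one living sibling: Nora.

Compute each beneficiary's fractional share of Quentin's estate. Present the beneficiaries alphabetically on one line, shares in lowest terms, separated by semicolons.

Victor 1

Only one parent, Victor, survives, so Victor takes the entire estate. The siblings take nothing because a surviving parent has priority.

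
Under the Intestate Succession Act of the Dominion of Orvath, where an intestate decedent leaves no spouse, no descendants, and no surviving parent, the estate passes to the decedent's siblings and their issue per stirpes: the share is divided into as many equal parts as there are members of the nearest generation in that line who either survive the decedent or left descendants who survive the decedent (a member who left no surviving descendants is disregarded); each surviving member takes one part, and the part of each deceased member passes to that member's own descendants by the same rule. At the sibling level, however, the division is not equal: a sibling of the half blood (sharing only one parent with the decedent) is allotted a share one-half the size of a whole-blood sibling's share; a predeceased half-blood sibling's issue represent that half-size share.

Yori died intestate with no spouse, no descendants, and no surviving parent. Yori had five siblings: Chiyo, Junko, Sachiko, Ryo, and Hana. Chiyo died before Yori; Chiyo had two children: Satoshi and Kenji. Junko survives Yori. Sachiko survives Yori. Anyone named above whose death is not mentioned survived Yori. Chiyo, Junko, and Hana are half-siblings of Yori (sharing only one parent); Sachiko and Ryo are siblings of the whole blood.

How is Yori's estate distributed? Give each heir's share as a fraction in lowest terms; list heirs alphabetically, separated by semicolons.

Hana 1/7; Junko 1/7; Kenji 1/14; Ryo 2/7; Sachiko 2/7; Satoshi 1/14

No spouse, descendants, or parent survives, so the estate passes to Yori's siblings per stirpes.
Half-blood siblings count for one-half the weight of whole-blood siblings at the initial division.
Dividing 1 in proportion to weights (total weight 7/2): Chiyo (weight 1/2) → 1/7; Junko (weight 1/2) → 1/7; Sachiko (weight 1) → 2/7; Ryo (weight 1) → 2/7; Hana (weight 1/2) → 1/7.
Chiyo predeceased; the 1/7 allotted to Chiyo's branch passes to Chiyo's issue by representation.
The 1/7 is divided into 2 equal shares of 1/14 among Satoshi, Kenji.
Satoshi is living and takes 1/14.
Kenji is living and takes 1/14.
Junko is living and takes 1/7.
Sachiko is living and takes 2/7.
Ryo is living and takes 2/7.
Hana is living and takes 1/7.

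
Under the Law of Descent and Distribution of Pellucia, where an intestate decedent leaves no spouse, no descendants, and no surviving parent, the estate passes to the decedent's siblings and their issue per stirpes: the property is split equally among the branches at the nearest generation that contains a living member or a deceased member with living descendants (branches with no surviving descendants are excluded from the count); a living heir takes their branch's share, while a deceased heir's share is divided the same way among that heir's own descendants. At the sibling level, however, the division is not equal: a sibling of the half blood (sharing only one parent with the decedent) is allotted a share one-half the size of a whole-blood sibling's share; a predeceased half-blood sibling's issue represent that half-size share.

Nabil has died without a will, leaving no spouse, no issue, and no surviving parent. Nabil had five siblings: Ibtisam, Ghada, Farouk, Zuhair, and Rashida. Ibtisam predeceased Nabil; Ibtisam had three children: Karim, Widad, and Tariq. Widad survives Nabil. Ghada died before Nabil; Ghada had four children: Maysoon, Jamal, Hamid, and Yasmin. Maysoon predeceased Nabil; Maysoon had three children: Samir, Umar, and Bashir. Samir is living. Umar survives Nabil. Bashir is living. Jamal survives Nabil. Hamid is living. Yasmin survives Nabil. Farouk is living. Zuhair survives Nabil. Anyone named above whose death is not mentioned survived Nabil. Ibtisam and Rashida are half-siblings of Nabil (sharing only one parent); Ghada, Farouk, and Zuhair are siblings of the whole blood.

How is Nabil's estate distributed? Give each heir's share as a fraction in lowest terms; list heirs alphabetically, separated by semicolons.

No spouse, descendants, or parent survives, so the estate passes to Nabil's siblings per stirpes.
Half-blood siblings count for one-half the weight of whole-blood siblings at the initial division.
Dividing 1 in proportion to weights (total weight 4): Ibtisam (weight 1/2) → 1/8; Ghada (weight 1) → 1/4; Farouk (weight 1) → 1/4; Zuhair (weight 1) → 1/4; Rashida (weight 1/2) → 1/8.
Ibtisam predeceased; the 1/8 allotted to Ibtisam's branch passes to Ibtisam's issue by representation.
The 1/8 is divided into 3 equal shares of 1/24 among Karim, Widad, Tariq.
Karim is living and takes 1/24.
Widad is living and takes 1/24.
Tariq is living and takes 1/24.
Ghada predeceased; the 1/4 allotted to Ghada's branch passes to Ghada's issue by representation.
The 1/4 is divided into 4 equal shares of 1/16 among Maysoon, Jamal, Hamid, Yasmin.
Maysoon predeceased; the 1/16 allotted to Maysoon's branch passes to Maysoon's issue by representation.
The 1/16 is divided into 3 equal shares of 1/48 among Samir, Umar, Bashir.
Samir is living and takes 1/48.
Umar is living and takes 1/48.
Bashir is living and takes 1/48.
Jamal is living and takes 1/16.
Hamid is living and takes 1/16.
Yasmin is living and takes 1/16.
Farouk is living and takes 1/4.
Zuhair is living and takes 1/4.
Rashida is living and takes 1/8.

Bashir 1/48; Farouk 1/4; Hamid 1/16; Jamal 1/16; Karim 1/24; Rashida 1/8; Samir 1/48; Tariq 1/24; Umar 1/48; Widad 1/24; Yasmin 1/16; Zuhair 1/4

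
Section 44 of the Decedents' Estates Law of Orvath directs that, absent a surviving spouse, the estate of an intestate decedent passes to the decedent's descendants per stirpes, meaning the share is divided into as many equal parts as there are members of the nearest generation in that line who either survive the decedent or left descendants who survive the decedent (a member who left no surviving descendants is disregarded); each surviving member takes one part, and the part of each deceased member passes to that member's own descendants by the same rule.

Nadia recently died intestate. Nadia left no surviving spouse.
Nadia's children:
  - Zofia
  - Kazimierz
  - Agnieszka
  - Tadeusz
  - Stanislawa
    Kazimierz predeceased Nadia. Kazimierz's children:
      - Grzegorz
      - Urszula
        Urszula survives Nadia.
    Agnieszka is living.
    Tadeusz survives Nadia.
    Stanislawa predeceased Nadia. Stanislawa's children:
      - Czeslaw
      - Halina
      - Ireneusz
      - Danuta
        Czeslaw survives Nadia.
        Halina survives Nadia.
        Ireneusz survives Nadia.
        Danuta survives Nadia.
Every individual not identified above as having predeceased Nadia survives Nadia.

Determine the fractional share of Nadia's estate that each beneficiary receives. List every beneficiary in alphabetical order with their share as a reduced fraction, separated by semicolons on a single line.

Agnieszka 1/5; Czeslaw 1/20; Danuta 1/20; Grzegorz 1/10; Halina 1/20; Ireneusz 1/20; Tadeusz 1/5; Urszula 1/10; Zofia 1/5

There is no surviving spouse, so the entire estate passes to Nadia's descendants per stirpes.
The estate is divided into 5 equal shares of 1/5 among Zofia, Kazimierz, Agnieszka, Tadeusz, Stanislawa.
Zofia is living and takes 1/5.
Kazimierz predeceased; the 1/5 allotted to Kazimierz's branch passes to Kazimierz's issue by representation.
The 1/5 is divided into 2 equal shares of 1/10 among Grzegorz, Urszula.
Grzegorz is living and takes 1/10.
Urszula is living and takes 1/10.
Agnieszka is living and takes 1/5.
Tadeusz is living and takes 1/5.
Stanislawa predeceased; the 1/5 allotted to Stanislawa's branch passes to Stanislawa's issue by representation.
The 1/5 is divided into 4 equal shares of 1/20 among Czeslaw, Halina, Ireneusz, Danuta.
Czeslaw is living and takes 1/20.
Halina is living and takes 1/20.
Ireneusz is living and takes 1/20.
Danuta is living and takes 1/20.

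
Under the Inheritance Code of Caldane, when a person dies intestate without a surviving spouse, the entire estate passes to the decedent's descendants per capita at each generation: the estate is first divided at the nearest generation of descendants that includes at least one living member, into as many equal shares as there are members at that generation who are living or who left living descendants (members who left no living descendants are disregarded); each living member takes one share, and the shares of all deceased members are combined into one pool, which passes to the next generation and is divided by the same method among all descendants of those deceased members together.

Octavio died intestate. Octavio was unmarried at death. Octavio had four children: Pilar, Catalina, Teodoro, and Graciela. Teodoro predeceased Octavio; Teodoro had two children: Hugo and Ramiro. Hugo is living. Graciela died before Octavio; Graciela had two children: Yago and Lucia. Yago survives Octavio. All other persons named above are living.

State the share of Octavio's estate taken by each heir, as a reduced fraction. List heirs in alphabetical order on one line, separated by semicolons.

There is no surviving spouse, so the entire estate passes to Octavio's descendants per capita at each generation.
At generation 1 (Pilar, Catalina, Teodoro, Graciela) there are 4 shares of (1)/4 = 1/4 each.
Living: Pilar and Catalina — each takes 1/4.
Deceased: Teodoro and Graciela. Their combined 1/2 is pooled and carried to generation 2.
At generation 2 (Hugo, Ramiro, Yago, Lucia) there are 4 shares of (1/2)/4 = 1/8 each.
Living: Hugo, Ramiro, Yago, and Lucia — each takes 1/8.

Catalina 1/4; Hugo 1/8; Lucia 1/8; Pilar 1/4; Ramiro 1/8; Yago 1/8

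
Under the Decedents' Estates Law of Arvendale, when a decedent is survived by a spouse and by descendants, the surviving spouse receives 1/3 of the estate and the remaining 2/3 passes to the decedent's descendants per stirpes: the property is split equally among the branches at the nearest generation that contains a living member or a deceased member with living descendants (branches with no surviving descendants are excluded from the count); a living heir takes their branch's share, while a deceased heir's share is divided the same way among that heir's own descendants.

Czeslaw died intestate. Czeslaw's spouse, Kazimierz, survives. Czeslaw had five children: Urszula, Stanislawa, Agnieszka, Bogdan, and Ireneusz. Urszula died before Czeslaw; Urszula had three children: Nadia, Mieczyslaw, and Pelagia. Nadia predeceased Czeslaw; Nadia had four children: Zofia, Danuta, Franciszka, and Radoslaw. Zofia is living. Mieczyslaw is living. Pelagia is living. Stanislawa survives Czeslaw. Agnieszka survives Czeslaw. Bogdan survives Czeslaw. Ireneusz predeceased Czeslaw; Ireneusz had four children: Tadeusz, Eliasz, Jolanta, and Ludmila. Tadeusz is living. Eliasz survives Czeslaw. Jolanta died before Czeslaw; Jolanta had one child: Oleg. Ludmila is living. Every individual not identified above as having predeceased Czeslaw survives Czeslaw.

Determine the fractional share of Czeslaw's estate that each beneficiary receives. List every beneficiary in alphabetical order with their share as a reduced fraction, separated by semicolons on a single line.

Kazimierz, as surviving spouse, takes 1/3.
The remaining 2/3 passes to Czeslaw's descendants per stirpes.
The 2/3 is divided into 5 equal shares of 2/15 among Urszula, Stanislawa, Agnieszka, Bogdan, Ireneusz.
Urszula predeceased; the 2/15 allotted to Urszula's branch passes to Urszula's issue by representation.
The 2/15 is divided into 3 equal shares of 2/45 among Nadia, Mieczyslaw, Pelagia.
Nadia predeceased; the 2/45 allotted to Nadia's branch passes to Nadia's issue by representation.
The 2/45 is divided into 4 equal shares of 1/90 among Zofia, Danuta, Franciszka, Radoslaw.
Zofia is living and takes 1/90.
Danuta is living and takes 1/90.
Franciszka is living and takes 1/90.
Radoslaw is living and takes 1/90.
Mieczyslaw is living and takes 2/45.
Pelagia is living and takes 2/45.
Stanislawa is living and takes 2/15.
Agnieszka is living and takes 2/15.
Bogdan is living and takes 2/15.
Ireneusz predeceased; the 2/15 allotted to Ireneusz's branch passes to Ireneusz's issue by representation.
The 2/15 is divided into 4 equal shares of 1/30 among Tadeusz, Eliasz, Jolanta, Ludmila.
Tadeusz is living and takes 1/30.
Eliasz is living and takes 1/30.
Jolanta predeceased; the 1/30 allotted to Jolanta's branch passes to Jolanta's issue by representation.
Oleg is the sole taker at this level and receives the full 1/30.
Ludmila is living and takes 1/30.

Agnieszka 2/15; Bogdan 2/15; Danuta 1/90; Eliasz 1/30; Franciszka 1/90; Kazimierz 1/3; Ludmila 1/30; Mieczyslaw 2/45; Oleg 1/30; Pelagia 2/45; Radoslaw 1/90; Stanislawa 2/15; Tadeusz 1/30; Zofia 1/90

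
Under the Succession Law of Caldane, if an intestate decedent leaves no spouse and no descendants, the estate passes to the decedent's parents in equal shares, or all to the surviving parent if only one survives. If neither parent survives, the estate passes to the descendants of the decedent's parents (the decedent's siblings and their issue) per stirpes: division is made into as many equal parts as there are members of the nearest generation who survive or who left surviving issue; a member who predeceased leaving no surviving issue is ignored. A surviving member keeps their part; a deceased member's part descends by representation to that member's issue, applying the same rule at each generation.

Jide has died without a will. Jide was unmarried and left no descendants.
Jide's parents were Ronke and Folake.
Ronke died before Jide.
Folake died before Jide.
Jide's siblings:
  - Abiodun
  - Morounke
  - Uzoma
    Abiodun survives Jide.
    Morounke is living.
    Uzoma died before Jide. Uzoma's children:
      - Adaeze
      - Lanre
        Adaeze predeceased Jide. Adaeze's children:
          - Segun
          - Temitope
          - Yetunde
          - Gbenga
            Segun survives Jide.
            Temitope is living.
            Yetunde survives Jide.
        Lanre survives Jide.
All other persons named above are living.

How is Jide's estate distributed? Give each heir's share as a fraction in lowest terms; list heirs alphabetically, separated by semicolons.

Neither parent survives and there are no descendants, so the estate passes to Jide's siblings and their issue per stirpes.
The estate is divided into 3 equal shares of 1/3 among Abiodun, Morounke, Uzoma.
Abiodun is living and takes 1/3.
Morounke is living and takes 1/3.
Uzoma predeceased; the 1/3 allotted to Uzoma's branch passes to Uzoma's issue by representation.
The 1/3 is divided into 2 equal shares of 1/6 among Adaeze, Lanre.
Adaeze predeceased; the 1/6 allotted to Adaeze's branch passes to Adaeze's issue by representation.
The 1/6 is divided into 4 equal shares of 1/24 among Segun, Temitope, Yetunde, Gbenga.
Segun is living and takes 1/24.
Temitope is living and takes 1/24.
Yetunde is living and takes 1/24.
Gbenga is living and takes 1/24.
Lanre is living and takes 1/6.

Abiodun 1/3; Gbenga 1/24; Lanre 1/6; Morounke 1/3; Segun 1/24; Temitope 1/24; Yetunde 1/24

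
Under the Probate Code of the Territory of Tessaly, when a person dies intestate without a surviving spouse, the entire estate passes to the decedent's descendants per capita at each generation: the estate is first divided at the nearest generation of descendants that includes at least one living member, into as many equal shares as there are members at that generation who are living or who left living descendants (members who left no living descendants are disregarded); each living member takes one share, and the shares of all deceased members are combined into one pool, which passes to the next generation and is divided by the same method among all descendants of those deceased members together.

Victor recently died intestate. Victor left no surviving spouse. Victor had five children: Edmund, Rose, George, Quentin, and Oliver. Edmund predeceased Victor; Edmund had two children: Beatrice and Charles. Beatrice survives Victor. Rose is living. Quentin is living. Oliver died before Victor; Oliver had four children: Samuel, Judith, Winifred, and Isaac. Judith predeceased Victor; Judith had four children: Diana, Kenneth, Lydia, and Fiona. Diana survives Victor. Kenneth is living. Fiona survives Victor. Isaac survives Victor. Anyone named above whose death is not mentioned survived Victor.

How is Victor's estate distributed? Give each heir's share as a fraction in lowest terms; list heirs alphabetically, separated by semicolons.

Beatrice 1/15; Charles 1/15; Diana 1/60; Fiona 1/60; George 1/5; Isaac 1/15; Kenneth 1/60; Lydia 1/60; Quentin 1/5; Rose 1/5; Samuel 1/15; Winifred 1/15

There is no surviving spouse, so the entire estate passes to Victor's descendants per capita at each generation.
At generation 1 (Edmund, Rose, George, Quentin, Oliver) there are 5 shares of (1)/5 = 1/5 each.
Living: Rose, George, and Quentin — each takes 1/5.
Deceased: Edmund and Oliver. Their combined 2/5 is pooled and carried to generation 2.
At generation 2 (Beatrice, Charles, Samuel, Judith, Winifred, Isaac) there are 6 shares of (2/5)/6 = 1/15 each.
Living: Beatrice, Charles, Samuel, Winifred, and Isaac — each takes 1/15.
Deceased: Judith. That 1/15 share is carried to generation 3.
At generation 3 (Diana, Kenneth, Lydia, Fiona) there are 4 shares of (1/15)/4 = 1/60 each.
Living: Diana, Kenneth, Lydia, and Fiona — each takes 1/60.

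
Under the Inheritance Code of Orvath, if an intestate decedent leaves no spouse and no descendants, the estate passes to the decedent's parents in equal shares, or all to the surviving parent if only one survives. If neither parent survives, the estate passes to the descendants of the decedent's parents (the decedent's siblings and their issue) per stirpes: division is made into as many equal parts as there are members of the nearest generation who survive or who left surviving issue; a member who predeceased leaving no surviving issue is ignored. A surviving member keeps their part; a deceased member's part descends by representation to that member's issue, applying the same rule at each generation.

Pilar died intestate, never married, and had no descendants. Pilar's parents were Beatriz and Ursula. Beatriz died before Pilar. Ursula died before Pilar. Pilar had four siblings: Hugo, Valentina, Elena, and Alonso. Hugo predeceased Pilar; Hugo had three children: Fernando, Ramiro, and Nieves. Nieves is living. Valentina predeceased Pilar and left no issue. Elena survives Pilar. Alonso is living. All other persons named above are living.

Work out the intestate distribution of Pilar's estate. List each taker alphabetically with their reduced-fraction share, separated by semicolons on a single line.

Neither parent survives and there are no descendants, so the estate passes to Pilar's siblings and their issue per stirpes.
Valentina left no surviving issue, so that branch lapses and is disregarded.
The estate is divided into 3 equal shares of 1/3 among Hugo, Elena, Alonso.
Hugo predeceased; the 1/3 allotted to Hugo's branch passes to Hugo's issue by representation.
The 1/3 is divided into 3 equal shares of 1/9 among Fernando, Ramiro, Nieves.
Fernando is living and takes 1/9.
Ramiro is living and takes 1/9.
Nieves is living and takes 1/9.
Elena is living and takes 1/3.
Alonso is living and takes 1/3.

Alonso 1/3; Elena 1/3; Fernando 1/9; Nieves 1/9; Ramiro 1/9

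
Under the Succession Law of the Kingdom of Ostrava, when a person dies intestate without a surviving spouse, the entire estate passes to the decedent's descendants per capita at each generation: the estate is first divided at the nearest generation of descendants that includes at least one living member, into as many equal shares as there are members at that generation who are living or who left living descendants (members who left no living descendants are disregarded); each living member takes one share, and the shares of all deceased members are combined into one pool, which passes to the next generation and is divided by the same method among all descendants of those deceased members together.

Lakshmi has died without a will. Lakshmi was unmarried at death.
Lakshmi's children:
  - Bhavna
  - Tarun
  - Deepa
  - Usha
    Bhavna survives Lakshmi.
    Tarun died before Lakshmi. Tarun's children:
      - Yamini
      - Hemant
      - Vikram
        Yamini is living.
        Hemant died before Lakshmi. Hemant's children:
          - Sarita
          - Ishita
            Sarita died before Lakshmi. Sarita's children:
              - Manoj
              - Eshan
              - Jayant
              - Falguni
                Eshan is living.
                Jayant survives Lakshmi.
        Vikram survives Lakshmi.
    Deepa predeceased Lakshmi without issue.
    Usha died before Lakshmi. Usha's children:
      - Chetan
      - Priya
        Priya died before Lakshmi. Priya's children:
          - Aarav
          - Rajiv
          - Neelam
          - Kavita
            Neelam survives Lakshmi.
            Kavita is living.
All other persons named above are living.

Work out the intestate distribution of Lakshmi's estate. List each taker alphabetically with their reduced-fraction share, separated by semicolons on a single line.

There is no surviving spouse, so the entire estate passes to Lakshmi's descendants per capita at each generation.
At generation 1 (Bhavna, Tarun, Usha) there are 3 shares of (1)/3 = 1/3 each.
Living: Bhavna — each takes 1/3.
Deceased: Tarun and Usha. Their combined 2/3 is pooled and carried to generation 2.
At generation 2 (Yamini, Hemant, Vikram, Chetan, Priya) there are 5 shares of (2/3)/5 = 2/15 each.
Living: Yamini, Vikram, and Chetan — each takes 2/15.
Deceased: Hemant and Priya. Their combined 4/15 is pooled and carried to generation 3.
At generation 3 (Sarita, Ishita, Aarav, Rajiv, Neelam, Kavita) there are 6 shares of (4/15)/6 = 2/45 each.
Living: Ishita, Aarav, Rajiv, Neelam, and Kavita — each takes 2/45.
Deceased: Sarita. That 2/45 share is carried to generation 4.
At generation 4 (Manoj, Eshan, Jayant, Falguni) there are 4 shares of (2/45)/4 = 1/90 each.
Living: Manoj, Eshan, Jayant, and Falguni — each takes 1/90.

Aarav 2/45; Bhavna 1/3; Chetan 2/15; Eshan 1/90; Falguni 1/90; Ishita 2/45; Jayant 1/90; Kavita 2/45; Manoj 1/90; Neelam 2/45; Rajiv 2/45; Vikram 2/15; Yamini 2/15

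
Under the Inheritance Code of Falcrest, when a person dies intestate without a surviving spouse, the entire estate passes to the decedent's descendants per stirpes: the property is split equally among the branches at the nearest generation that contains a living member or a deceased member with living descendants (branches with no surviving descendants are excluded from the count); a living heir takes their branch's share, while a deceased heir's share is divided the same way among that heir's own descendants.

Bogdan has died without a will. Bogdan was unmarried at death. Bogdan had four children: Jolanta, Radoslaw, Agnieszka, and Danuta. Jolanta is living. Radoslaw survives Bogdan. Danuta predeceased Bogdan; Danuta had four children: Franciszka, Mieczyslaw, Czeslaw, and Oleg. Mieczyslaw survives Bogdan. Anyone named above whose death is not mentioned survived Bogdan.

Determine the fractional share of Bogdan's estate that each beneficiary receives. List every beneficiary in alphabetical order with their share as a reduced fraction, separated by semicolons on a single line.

Agnieszka 1/4; Czeslaw 1/16; Franciszka 1/16; Jolanta 1/4; Mieczyslaw 1/16; Oleg 1/16; Radoslaw 1/4

There is no surviving spouse, so the entire estate passes to Bogdan's descendants per stirpes.
The estate is divided into 4 equal shares of 1/4 among Jolanta, Radoslaw, Agnieszka, Danuta.
Jolanta is living and takes 1/4.
Radoslaw is living and takes 1/4.
Agnieszka is living and takes 1/4.
Danuta predeceased; the 1/4 allotted to Danuta's branch passes to Danuta's issue by representation.
The 1/4 is divided into 4 equal shares of 1/16 among Franciszka, Mieczyslaw, Czeslaw, Oleg.
Franciszka is living and takes 1/16.
Mieczyslaw is living and takes 1/16.
Czeslaw is living and takes 1/16.
Oleg is living and takes 1/16.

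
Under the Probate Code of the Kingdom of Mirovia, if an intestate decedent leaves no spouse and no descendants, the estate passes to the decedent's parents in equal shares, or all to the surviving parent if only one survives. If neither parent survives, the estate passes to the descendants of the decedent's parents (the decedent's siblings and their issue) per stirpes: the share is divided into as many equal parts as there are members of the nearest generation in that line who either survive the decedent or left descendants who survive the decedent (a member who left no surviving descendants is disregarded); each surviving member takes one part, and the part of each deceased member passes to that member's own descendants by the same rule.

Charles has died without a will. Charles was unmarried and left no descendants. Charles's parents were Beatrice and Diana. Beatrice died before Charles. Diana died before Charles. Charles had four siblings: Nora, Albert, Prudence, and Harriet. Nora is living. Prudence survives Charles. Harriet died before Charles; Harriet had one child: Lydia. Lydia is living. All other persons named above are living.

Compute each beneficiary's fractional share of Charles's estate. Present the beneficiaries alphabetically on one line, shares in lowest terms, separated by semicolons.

Neither parent survives and there are no descendants, so the estate passes to Charles's siblings and their issue per stirpes.
The estate is divided into 4 equal shares of 1/4 among Nora, Albert, Prudence, Harriet.
Nora is living and takes 1/4.
Albert is living and takes 1/4.
Prudence is living and takes 1/4.
Harriet predeceased; the 1/4 allotted to Harriet's branch passes to Harriet's issue by representation.
Lydia is the sole taker at this level and receives the full 1/4.

Albert 1/4; Lydia 1/4; Nora 1/4; Prudence 1/4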